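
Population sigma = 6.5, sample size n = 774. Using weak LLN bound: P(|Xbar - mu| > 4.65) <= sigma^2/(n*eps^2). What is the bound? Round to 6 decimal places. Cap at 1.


bound = min(1, sigma^2/(n*eps^2))
sigma^2 = 6.5^2 = 42.25
n*eps^2 = 774 * 4.65^2 = 774 * 21.6225 = 16735.815
sigma^2/(n*eps^2) = 42.25 / 16735.815 ≈ 0.00252453

0.002525


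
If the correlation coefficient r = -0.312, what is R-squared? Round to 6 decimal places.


R^2 = r^2 = (-0.312)^2 = 0.097344

0.097344


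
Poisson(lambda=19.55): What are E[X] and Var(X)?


E[X] = Var(X) = lambda = 19.55

19.55, 19.55


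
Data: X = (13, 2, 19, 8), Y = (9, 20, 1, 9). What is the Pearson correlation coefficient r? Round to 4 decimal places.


r = sum((xi-xbar)(yi-ybar)) / sqrt(sum((xi-xbar)^2) * sum((yi-ybar)^2))
n = 4, xbar = 42/4 = 10.5, ybar = 39/4 = 9.75
Sxy = sum((xi-xbar)(yi-ybar)) = -161.5
Sxx = sum((xi-xbar)^2) = 157
Syy = sum((yi-ybar)^2) = 182.75
sqrt(Sxx*Syy) ≈ 169.386393
r = Sxy / sqrt(Sxx*Syy) = -161.5 / 169.386393 ≈ -0.953441

-0.9534


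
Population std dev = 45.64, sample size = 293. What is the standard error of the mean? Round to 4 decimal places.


SE = sigma / sqrt(n)
sqrt(293) ≈ 17.117243
SE = 45.64 / 17.117243 ≈ 2.666317

2.6663


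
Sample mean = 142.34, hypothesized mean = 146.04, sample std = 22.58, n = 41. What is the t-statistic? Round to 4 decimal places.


t = (xbar - mu0) / (s/sqrt(n))
xbar - mu0 = 142.34 - 146.04 = -3.7
sqrt(41) ≈ 6.40312424
s/sqrt(n) = 22.58 / 6.40312424 ≈ 3.52640354
t = -3.7 / 3.52640354 ≈ -1.049228

-1.0492


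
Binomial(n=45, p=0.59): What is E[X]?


E[X] = n*p = 45 * 0.59 = 26.55

26.55


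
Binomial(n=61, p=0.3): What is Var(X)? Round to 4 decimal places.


Var = n*p*(1-p) = 61 * 0.3 * 0.7 = 12.81

12.8100


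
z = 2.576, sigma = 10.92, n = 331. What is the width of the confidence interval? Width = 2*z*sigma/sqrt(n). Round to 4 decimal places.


width = 2*z*sigma/sqrt(n)
2*z*sigma = 2 * 2.576 * 10.92 = 56.25984
sqrt(331) ≈ 18.193405
width = 56.25984 / 18.193405 ≈ 3.092320

3.0923


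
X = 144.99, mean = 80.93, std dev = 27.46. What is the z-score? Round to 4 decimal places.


z = (X - mu) / sigma
X - mu = 144.99 - 80.93 = 64.06
z = 64.06 / 27.46 = 3203/1373 ≈ 2.332848

2.3328


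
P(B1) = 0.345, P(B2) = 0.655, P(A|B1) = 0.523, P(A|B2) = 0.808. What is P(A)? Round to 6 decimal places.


P(A) = P(A|B1)*P(B1) + P(A|B2)*P(B2)
P(A|B1)*P(B1) = 0.523 * 0.345 = 0.180435
P(A|B2)*P(B2) = 0.808 * 0.655 = 0.52924
P(A) = 0.180435 + 0.52924 = 0.709675

0.709675


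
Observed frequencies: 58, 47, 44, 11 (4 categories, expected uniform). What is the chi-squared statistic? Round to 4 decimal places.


chi2 = sum((O-E)^2/E), E = total/4
total = 160, E = 160/4 = 40
(58 - 40)^2 / 40 = 324 / 40 = 8.1
(47 - 40)^2 / 40 = 49 / 40 = 1.225
(44 - 40)^2 / 40 = 16 / 40 = 0.4
(11 - 40)^2 / 40 = 841 / 40 = 21.025
chi2 = 30.75

30.7500


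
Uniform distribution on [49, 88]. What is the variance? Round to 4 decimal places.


Var = (b-a)^2 / 12
(b-a)^2 = (88 - 49)^2 = 1521
Var = 1521/12 = 126.75

126.7500


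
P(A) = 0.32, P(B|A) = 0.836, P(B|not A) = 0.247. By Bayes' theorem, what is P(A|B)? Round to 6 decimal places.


P(A|B) = P(B|A)*P(A) / P(B), P(B) = P(B|A)*P(A) + P(B|not A)*P(not A)
P(B|A)*P(A) = 0.836 * 0.32 = 0.26752
P(B|not A)*P(not A) = 0.247 * 0.68 = 0.16796
P(B) = 0.26752 + 0.16796 = 0.43548
P(A|B) = 0.26752 / 0.43548 = 352/573 ≈ 0.61431065

0.614311


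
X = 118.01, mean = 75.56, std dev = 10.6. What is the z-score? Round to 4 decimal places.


z = (X - mu) / sigma
X - mu = 118.01 - 75.56 = 42.45
z = 42.45 / 10.6 = 849/212 ≈ 4.004717

4.0047


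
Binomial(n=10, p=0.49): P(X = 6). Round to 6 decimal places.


P = C(n,k) * p^k * (1-p)^(n-k)
C(10,6) = 210
p^k = 0.49^6 ≈ 0.01384129
(1-p)^(n-k) = 0.51^4 = 0.06765201
P = 210 * 0.01384129 * 0.06765201 ≈ 0.196642

0.196642


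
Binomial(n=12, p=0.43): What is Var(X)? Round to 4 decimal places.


Var = n*p*(1-p) = 12 * 0.43 * 0.57 = 2.9412

2.9412


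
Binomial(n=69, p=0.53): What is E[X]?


E[X] = n*p = 69 * 0.53 = 36.57

36.57


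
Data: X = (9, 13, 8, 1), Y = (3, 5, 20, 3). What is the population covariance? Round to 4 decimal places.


Cov = (1/n)*sum((xi-xbar)(yi-ybar))
n = 4, xbar = 31/4 = 7.75, ybar = 31/4 = 7.75
sum((xi-xbar)(yi-ybar)) = 14.75
Cov = 14.75 / 4 = 3.6875

3.6875


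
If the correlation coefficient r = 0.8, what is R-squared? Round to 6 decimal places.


R^2 = r^2 = (0.8)^2 = 0.64

0.640000


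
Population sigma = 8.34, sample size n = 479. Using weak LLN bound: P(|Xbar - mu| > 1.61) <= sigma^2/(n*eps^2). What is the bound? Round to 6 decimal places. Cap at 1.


bound = min(1, sigma^2/(n*eps^2))
sigma^2 = 8.34^2 = 69.5556
n*eps^2 = 479 * 1.61^2 = 479 * 2.5921 = 1241.6159
sigma^2/(n*eps^2) = 69.5556 / 1241.6159 ≈ 0.05602022

0.056020


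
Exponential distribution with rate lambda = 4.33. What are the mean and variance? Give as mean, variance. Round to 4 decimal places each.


mean = 1/lam, var = 1/lam^2
mean = 1 / 4.33 = 100/433 ≈ 0.230947
lam^2 = 4.33^2 = 18.7489
var = 1 / 18.7489 ≈ 0.053336

0.2309, 0.0533


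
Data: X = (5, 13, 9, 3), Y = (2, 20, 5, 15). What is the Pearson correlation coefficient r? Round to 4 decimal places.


r = sum((xi-xbar)(yi-ybar)) / sqrt(sum((xi-xbar)^2) * sum((yi-ybar)^2))
n = 4, xbar = 30/4 = 7.5, ybar = 42/4 = 10.5
Sxy = sum((xi-xbar)(yi-ybar)) = 45
Sxx = sum((xi-xbar)^2) = 59
Syy = sum((yi-ybar)^2) = 213
sqrt(Sxx*Syy) ≈ 112.102632
r = Sxy / sqrt(Sxx*Syy) = 45 / 112.102632 ≈ 0.401418

0.4014


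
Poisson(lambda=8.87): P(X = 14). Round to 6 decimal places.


P = e^(-lam) * lam^k / k!
e^(-8.87) ≈ 0.0001405426
lam^k = 8.87^14 ≈ 18660818019206.302779
k! = 14! = 87178291200
P = 0.0001405426 * 18660818019206.302779 / 87178291200 ≈ 0.030084

0.030084


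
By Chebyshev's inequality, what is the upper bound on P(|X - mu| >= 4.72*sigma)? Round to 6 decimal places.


P <= 1/k^2
k^2 = 4.72^2 = 22.2784
1/k^2 = 1 / 22.2784 ≈ 0.04488653

0.044887


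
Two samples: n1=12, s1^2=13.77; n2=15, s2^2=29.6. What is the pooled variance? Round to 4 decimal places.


sp^2 = ((n1-1)*s1^2 + (n2-1)*s2^2)/(n1+n2-2)
(n1-1)*s1^2 = 11 * 13.77 = 151.47
(n2-1)*s2^2 = 14 * 29.6 = 414.4
numerator = 151.47 + 414.4 = 565.87
n1+n2-2 = 25
sp^2 = 565.87 / 25 = 22.6348

22.6348


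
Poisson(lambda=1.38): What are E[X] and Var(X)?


E[X] = Var(X) = lambda = 1.38

1.38, 1.38


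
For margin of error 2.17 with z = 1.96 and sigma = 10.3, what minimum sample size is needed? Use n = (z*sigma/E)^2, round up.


z*sigma/E = 1.96 * 10.3 / 2.17 = 1442/155 ≈ 9.303226
(z*sigma/E)^2 ≈ 86.550010
round up: n = 87

87


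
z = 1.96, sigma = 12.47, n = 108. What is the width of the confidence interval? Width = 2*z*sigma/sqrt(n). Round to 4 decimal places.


width = 2*z*sigma/sqrt(n)
2*z*sigma = 2 * 1.96 * 12.47 = 48.8824
sqrt(108) ≈ 10.392305
width = 48.8824 / 10.392305 ≈ 4.703711

4.7037


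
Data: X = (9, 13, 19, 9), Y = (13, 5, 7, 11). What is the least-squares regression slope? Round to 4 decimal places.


b = sum((xi-xbar)(yi-ybar)) / sum((xi-xbar)^2)
n = 4, xbar = 50/4 = 12.5, ybar = 36/4 = 9
Sxy = sum((xi-xbar)(yi-ybar)) = -36
Sxx = sum((xi-xbar)^2) = 67
b = Sxy / Sxx = -36/67 ≈ -0.537313

-0.5373


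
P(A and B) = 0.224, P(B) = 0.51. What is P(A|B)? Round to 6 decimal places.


P(A|B) = P(A and B) / P(B) = 0.224 / 0.51 = 112/255 ≈ 0.43921569

0.439216


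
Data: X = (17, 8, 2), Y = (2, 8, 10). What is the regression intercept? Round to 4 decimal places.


a = ybar - b*xbar, where b = sum((xi-xbar)(yi-ybar)) / sum((xi-xbar)^2)
n = 3, xbar = 27/3 = 9, ybar = 20/3 ≈ 6.666667
Sxy = sum((xi-xbar)(yi-ybar)) = -62
Sxx = sum((xi-xbar)^2) = 114
b = Sxy / Sxx = -31/57 ≈ -0.543860
a = 6.666667 - (-0.543860) * 9 = 659/57 ≈ 11.561404

11.5614


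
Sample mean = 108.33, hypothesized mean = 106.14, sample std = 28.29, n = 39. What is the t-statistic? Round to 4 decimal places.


t = (xbar - mu0) / (s/sqrt(n))
xbar - mu0 = 108.33 - 106.14 = 2.19
sqrt(39) ≈ 6.24499800
s/sqrt(n) = 28.29 / 6.24499800 ≈ 4.53002547
t = 2.19 / 4.53002547 ≈ 0.483441

0.4834


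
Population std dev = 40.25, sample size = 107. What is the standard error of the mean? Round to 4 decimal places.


SE = sigma / sqrt(n)
sqrt(107) ≈ 10.344080
SE = 40.25 / 10.344080 ≈ 3.891114

3.8911


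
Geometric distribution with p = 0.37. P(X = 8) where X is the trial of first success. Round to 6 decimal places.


P = (1-p)^(k-1) * p
(1-p)^(k-1) = 0.63^7 ≈ 0.03938981
P = 0.03938981 * 0.37 ≈ 0.01457423

0.014574


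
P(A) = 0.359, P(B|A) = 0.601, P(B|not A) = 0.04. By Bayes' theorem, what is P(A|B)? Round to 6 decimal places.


P(A|B) = P(B|A)*P(A) / P(B), P(B) = P(B|A)*P(A) + P(B|not A)*P(not A)
P(B|A)*P(A) = 0.601 * 0.359 = 0.215759
P(B|not A)*P(not A) = 0.04 * 0.641 = 0.02564
P(B) = 0.215759 + 0.02564 = 0.241399
P(A|B) = 0.215759 / 0.241399 ≈ 0.89378581

0.893786


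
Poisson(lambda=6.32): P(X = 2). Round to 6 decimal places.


P = e^(-lam) * lam^k / k!
e^(-6.32) ≈ 0.001799944
lam^k = 6.32^2 = 39.9424
k! = 2! = 2
P = 0.001799944 * 39.9424 / 2 ≈ 0.035947

0.035947


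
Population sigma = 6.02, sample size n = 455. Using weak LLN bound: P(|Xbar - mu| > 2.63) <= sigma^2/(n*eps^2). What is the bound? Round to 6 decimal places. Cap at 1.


bound = min(1, sigma^2/(n*eps^2))
sigma^2 = 6.02^2 = 36.2404
n*eps^2 = 455 * 2.63^2 = 455 * 6.9169 = 3147.1895
sigma^2/(n*eps^2) = 36.2404 / 3147.1895 ≈ 0.01151516

0.011515


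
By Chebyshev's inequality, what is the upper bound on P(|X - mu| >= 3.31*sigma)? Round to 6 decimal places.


P <= 1/k^2
k^2 = 3.31^2 = 10.9561
1/k^2 = 1 / 10.9561 ≈ 0.09127335

0.091273


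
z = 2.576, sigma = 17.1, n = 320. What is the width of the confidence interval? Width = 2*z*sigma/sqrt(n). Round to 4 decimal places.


width = 2*z*sigma/sqrt(n)
2*z*sigma = 2 * 2.576 * 17.1 = 88.0992
sqrt(320) ≈ 17.888544
width = 88.0992 / 17.888544 ≈ 4.924895

4.9249


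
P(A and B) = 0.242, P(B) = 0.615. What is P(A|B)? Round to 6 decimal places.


P(A|B) = P(A and B) / P(B) = 0.242 / 0.615 = 242/615 ≈ 0.39349593

0.393496


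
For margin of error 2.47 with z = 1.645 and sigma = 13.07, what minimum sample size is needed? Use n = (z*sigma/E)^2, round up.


z*sigma/E = 1.645 * 13.07 / 2.47 ≈ 8.704514
(z*sigma/E)^2 ≈ 75.768567
round up: n = 76

76


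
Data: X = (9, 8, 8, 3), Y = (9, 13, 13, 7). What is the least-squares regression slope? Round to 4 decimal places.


b = sum((xi-xbar)(yi-ybar)) / sum((xi-xbar)^2)
n = 4, xbar = 28/4 = 7, ybar = 42/4 = 10.5
Sxy = sum((xi-xbar)(yi-ybar)) = 16
Sxx = sum((xi-xbar)^2) = 22
b = Sxy / Sxx = 8/11 ≈ 0.727273

0.7273


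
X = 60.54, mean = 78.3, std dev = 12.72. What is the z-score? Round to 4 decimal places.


z = (X - mu) / sigma
X - mu = 60.54 - 78.3 = -17.76
z = -17.76 / 12.72 = -74/53 ≈ -1.396226

-1.3962


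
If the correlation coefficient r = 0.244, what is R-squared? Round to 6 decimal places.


R^2 = r^2 = (0.244)^2 = 0.059536

0.059536


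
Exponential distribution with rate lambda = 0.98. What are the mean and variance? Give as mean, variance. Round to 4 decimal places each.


mean = 1/lam, var = 1/lam^2
mean = 1 / 0.98 = 50/49 ≈ 1.020408
lam^2 = 0.98^2 = 0.9604
var = 1 / 0.9604 = 2500/2401 ≈ 1.041233

1.0204, 1.0412


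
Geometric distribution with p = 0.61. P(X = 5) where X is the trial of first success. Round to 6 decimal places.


P = (1-p)^(k-1) * p
(1-p)^(k-1) = 0.39^4 = 0.02313441
P = 0.02313441 * 0.61 ≈ 0.01411199

0.014112


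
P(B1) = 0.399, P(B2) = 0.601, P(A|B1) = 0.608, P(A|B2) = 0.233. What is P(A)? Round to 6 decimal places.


P(A) = P(A|B1)*P(B1) + P(A|B2)*P(B2)
P(A|B1)*P(B1) = 0.608 * 0.399 = 0.242592
P(A|B2)*P(B2) = 0.233 * 0.601 = 0.140033
P(A) = 0.242592 + 0.140033 = 0.382625

0.382625


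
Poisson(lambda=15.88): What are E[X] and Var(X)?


E[X] = Var(X) = lambda = 15.88

15.88, 15.88


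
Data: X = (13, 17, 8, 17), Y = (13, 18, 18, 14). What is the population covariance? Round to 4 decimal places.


Cov = (1/n)*sum((xi-xbar)(yi-ybar))
n = 4, xbar = 55/4 = 13.75, ybar = 63/4 = 15.75
sum((xi-xbar)(yi-ybar)) = -9.25
Cov = -9.25 / 4 = -2.3125

-2.3125


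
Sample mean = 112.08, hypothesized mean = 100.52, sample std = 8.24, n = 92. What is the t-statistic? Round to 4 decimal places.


t = (xbar - mu0) / (s/sqrt(n))
xbar - mu0 = 112.08 - 100.52 = 11.56
sqrt(92) ≈ 9.59166305
s/sqrt(n) = 8.24 / 9.59166305 ≈ 0.85907939
t = 11.56 / 0.85907939 ≈ 13.456265

13.4563


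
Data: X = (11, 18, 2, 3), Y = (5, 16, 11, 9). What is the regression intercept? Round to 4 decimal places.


a = ybar - b*xbar, where b = sum((xi-xbar)(yi-ybar)) / sum((xi-xbar)^2)
n = 4, xbar = 34/4 = 8.5, ybar = 41/4 = 10.25
Sxy = sum((xi-xbar)(yi-ybar)) = 43.5
Sxx = sum((xi-xbar)^2) = 169
b = Sxy / Sxx = 87/338 ≈ 0.257396
a = 10.25 - 0.257396 * 8.5 = 2725/338 ≈ 8.062130

8.0621


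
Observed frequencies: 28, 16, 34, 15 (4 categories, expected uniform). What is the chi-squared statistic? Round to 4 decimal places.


chi2 = sum((O-E)^2/E), E = total/4
total = 93, E = 93/4 = 23.25
(28 - 23.25)^2 / 23.25 = 22.5625 / 23.25 = 361/372 ≈ 0.970430
(16 - 23.25)^2 / 23.25 = 52.5625 / 23.25 = 841/372 ≈ 2.260753
(34 - 23.25)^2 / 23.25 = 115.5625 / 23.25 = 1849/372 ≈ 4.970430
(15 - 23.25)^2 / 23.25 = 68.0625 / 23.25 = 363/124 ≈ 2.927419
chi2 = 345/31 ≈ 11.129032

11.1290


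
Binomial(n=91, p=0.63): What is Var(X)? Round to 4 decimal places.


Var = n*p*(1-p) = 91 * 0.63 * 0.37 = 21.2121

21.2121


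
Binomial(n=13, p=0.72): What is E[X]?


E[X] = n*p = 13 * 0.72 = 9.36

9.36


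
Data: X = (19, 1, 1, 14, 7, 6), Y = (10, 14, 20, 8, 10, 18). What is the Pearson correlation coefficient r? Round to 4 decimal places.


r = sum((xi-xbar)(yi-ybar)) / sqrt(sum((xi-xbar)^2) * sum((yi-ybar)^2))
n = 6, xbar = 48/6 = 8, ybar = 80/6 = 40/3 ≈ 13.333333
Sxy = sum((xi-xbar)(yi-ybar)) = -126
Sxx = sum((xi-xbar)^2) = 260
Syy = sum((yi-ybar)^2) = 352/3 ≈ 117.333333
sqrt(Sxx*Syy) ≈ 174.661578
r = Sxy / sqrt(Sxx*Syy) = -126 / 174.661578 ≈ -0.721395

-0.7214


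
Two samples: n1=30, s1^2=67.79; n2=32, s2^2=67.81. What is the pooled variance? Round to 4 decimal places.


sp^2 = ((n1-1)*s1^2 + (n2-1)*s2^2)/(n1+n2-2)
(n1-1)*s1^2 = 29 * 67.79 = 1965.91
(n2-1)*s2^2 = 31 * 67.81 = 2102.11
numerator = 1965.91 + 2102.11 = 4068.02
n1+n2-2 = 60
sp^2 = 4068.02 / 60 = 203401/3000 ≈ 67.800333

67.8003


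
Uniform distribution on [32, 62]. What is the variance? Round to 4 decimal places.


Var = (b-a)^2 / 12
(b-a)^2 = (62 - 32)^2 = 900
Var = 900/12 = 75

75.0000


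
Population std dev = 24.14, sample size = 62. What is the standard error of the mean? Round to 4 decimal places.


SE = sigma / sqrt(n)
sqrt(62) ≈ 7.874008
SE = 24.14 / 7.874008 ≈ 3.065783

3.0658


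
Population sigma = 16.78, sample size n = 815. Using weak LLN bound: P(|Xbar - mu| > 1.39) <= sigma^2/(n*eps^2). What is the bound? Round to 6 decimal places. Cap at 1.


bound = min(1, sigma^2/(n*eps^2))
sigma^2 = 16.78^2 = 281.5684
n*eps^2 = 815 * 1.39^2 = 815 * 1.9321 = 1574.6615
sigma^2/(n*eps^2) = 281.5684 / 1574.6615 ≈ 0.17881202

0.178812


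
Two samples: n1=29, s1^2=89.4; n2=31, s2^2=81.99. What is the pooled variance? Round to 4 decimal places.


sp^2 = ((n1-1)*s1^2 + (n2-1)*s2^2)/(n1+n2-2)
(n1-1)*s1^2 = 28 * 89.4 = 2503.2
(n2-1)*s2^2 = 30 * 81.99 = 2459.7
numerator = 2503.2 + 2459.7 = 4962.9
n1+n2-2 = 58
sp^2 = 4962.9 / 58 = 49629/580 ≈ 85.567241

85.5672


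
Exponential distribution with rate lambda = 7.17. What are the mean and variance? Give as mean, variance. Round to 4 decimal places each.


mean = 1/lam, var = 1/lam^2
mean = 1 / 7.17 = 100/717 ≈ 0.139470
lam^2 = 7.17^2 = 51.4089
var = 1 / 51.4089 ≈ 0.019452

0.1395, 0.0195


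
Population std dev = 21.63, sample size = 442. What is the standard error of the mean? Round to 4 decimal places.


SE = sigma / sqrt(n)
sqrt(442) ≈ 21.023796
SE = 21.63 / 21.023796 ≈ 1.028834

1.0288


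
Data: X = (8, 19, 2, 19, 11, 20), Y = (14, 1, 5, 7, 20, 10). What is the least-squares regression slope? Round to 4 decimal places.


b = sum((xi-xbar)(yi-ybar)) / sum((xi-xbar)^2)
n = 6, xbar = 79/6 ≈ 13.166667, ybar = 57/6 = 9.5
Sxy = sum((xi-xbar)(yi-ybar)) = -56.5
Sxx = sum((xi-xbar)^2) = 1625/6 ≈ 270.833333
b = Sxy / Sxx = -339/1625 ≈ -0.208615

-0.2086


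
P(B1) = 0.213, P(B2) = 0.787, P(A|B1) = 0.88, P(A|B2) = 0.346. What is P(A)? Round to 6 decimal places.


P(A) = P(A|B1)*P(B1) + P(A|B2)*P(B2)
P(A|B1)*P(B1) = 0.88 * 0.213 = 0.18744
P(A|B2)*P(B2) = 0.346 * 0.787 = 0.272302
P(A) = 0.18744 + 0.272302 = 0.459742

0.459742


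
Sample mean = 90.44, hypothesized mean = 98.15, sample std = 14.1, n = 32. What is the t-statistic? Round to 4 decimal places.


t = (xbar - mu0) / (s/sqrt(n))
xbar - mu0 = 90.44 - 98.15 = -7.71
sqrt(32) ≈ 5.65685425
s/sqrt(n) = 14.1 / 5.65685425 ≈ 2.49255140
t = -7.71 / 2.49255140 ≈ -3.093216

-3.0932


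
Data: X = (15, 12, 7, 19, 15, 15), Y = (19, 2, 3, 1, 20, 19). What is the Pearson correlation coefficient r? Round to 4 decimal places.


r = sum((xi-xbar)(yi-ybar)) / sqrt(sum((xi-xbar)^2) * sum((yi-ybar)^2))
n = 6, xbar = 83/6 ≈ 13.833333, ybar = 64/6 = 32/3 ≈ 10.666667
Sxy = sum((xi-xbar)(yi-ybar)) = 146/3 ≈ 48.666667
Sxx = sum((xi-xbar)^2) = 485/6 ≈ 80.833333
Syy = sum((yi-ybar)^2) = 1360/3 ≈ 453.333333
sqrt(Sxx*Syy) ≈ 191.427387
r = Sxy / sqrt(Sxx*Syy) = 48.666667 / 191.427387 ≈ 0.254230

0.2542


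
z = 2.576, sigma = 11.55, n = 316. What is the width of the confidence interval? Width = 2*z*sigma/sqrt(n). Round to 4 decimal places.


width = 2*z*sigma/sqrt(n)
2*z*sigma = 2 * 2.576 * 11.55 = 59.5056
sqrt(316) ≈ 17.776389
width = 59.5056 / 17.776389 ≈ 3.347452

3.3475


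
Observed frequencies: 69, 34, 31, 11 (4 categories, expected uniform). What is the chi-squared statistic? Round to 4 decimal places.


chi2 = sum((O-E)^2/E), E = total/4
total = 145, E = 145/4 = 36.25
(69 - 36.25)^2 / 36.25 = 1072.5625 / 36.25 = 17161/580 ≈ 29.587931
(34 - 36.25)^2 / 36.25 = 5.0625 / 36.25 = 81/580 ≈ 0.139655
(31 - 36.25)^2 / 36.25 = 27.5625 / 36.25 = 441/580 ≈ 0.760345
(11 - 36.25)^2 / 36.25 = 637.5625 / 36.25 = 10201/580 ≈ 17.587931
chi2 = 6971/145 ≈ 48.075862

48.0759


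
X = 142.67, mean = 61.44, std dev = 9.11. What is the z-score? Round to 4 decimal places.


z = (X - mu) / sigma
X - mu = 142.67 - 61.44 = 81.23
z = 81.23 / 9.11 = 8123/911 ≈ 8.916575

8.9166


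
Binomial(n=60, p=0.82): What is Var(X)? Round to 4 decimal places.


Var = n*p*(1-p) = 60 * 0.82 * 0.18 = 8.856

8.8560


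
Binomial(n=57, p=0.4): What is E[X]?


E[X] = n*p = 57 * 0.4 = 22.8

22.8


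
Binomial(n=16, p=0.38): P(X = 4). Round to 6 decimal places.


P = C(n,k) * p^k * (1-p)^(n-k)
C(16,4) = 1820
p^k = 0.38^4 = 0.02085136
(1-p)^(n-k) = 0.62^12 ≈ 0.003226267
P = 1820 * 0.02085136 * 0.003226267 ≈ 0.122435

0.122435


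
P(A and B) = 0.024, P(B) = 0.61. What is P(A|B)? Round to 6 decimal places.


P(A|B) = P(A and B) / P(B) = 0.024 / 0.61 = 12/305 ≈ 0.03934426

0.039344


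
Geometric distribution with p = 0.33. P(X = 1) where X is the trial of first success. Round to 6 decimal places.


P = (1-p)^(k-1) * p
(1-p)^(k-1) = 0.67^0 = 1
P = 1 * 0.33 = 0.33

0.330000


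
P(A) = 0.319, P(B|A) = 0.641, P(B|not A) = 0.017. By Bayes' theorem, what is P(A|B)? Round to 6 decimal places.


P(A|B) = P(B|A)*P(A) / P(B), P(B) = P(B|A)*P(A) + P(B|not A)*P(not A)
P(B|A)*P(A) = 0.641 * 0.319 = 0.204479
P(B|not A)*P(not A) = 0.017 * 0.681 = 0.011577
P(B) = 0.204479 + 0.011577 = 0.216056
P(A|B) = 0.204479 / 0.216056 ≈ 0.94641667

0.946417


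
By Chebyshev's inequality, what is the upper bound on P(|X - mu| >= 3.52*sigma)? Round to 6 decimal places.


P <= 1/k^2
k^2 = 3.52^2 = 12.3904
1/k^2 = 1 / 12.3904 = 625/7744 ≈ 0.08070764

0.080708


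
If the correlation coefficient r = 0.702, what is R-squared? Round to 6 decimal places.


R^2 = r^2 = (0.702)^2 = 0.492804

0.492804


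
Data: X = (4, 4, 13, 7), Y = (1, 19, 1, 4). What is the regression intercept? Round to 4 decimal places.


a = ybar - b*xbar, where b = sum((xi-xbar)(yi-ybar)) / sum((xi-xbar)^2)
n = 4, xbar = 28/4 = 7, ybar = 25/4 = 6.25
Sxy = sum((xi-xbar)(yi-ybar)) = -54
Sxx = sum((xi-xbar)^2) = 54
b = Sxy / Sxx = -1
a = 6.25 - (-1) * 7 = 13.25

13.2500


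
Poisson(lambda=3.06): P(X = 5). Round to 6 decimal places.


P = e^(-lam) * lam^k / k!
e^(-3.06) ≈ 0.04688770
lam^k = 3.06^5 ≈ 268.291635
k! = 5! = 120
P = 0.04688770 * 268.291635 / 120 ≈ 0.104830

0.104830


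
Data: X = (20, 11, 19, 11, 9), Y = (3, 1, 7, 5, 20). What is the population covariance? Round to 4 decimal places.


Cov = (1/n)*sum((xi-xbar)(yi-ybar))
n = 5, xbar = 70/5 = 14, ybar = 36/5 = 7.2
sum((xi-xbar)(yi-ybar)) = -65
Cov = -65 / 5 = -13

-13.0000


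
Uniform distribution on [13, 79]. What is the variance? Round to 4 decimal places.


Var = (b-a)^2 / 12
(b-a)^2 = (79 - 13)^2 = 4356
Var = 4356/12 = 363

363.0000


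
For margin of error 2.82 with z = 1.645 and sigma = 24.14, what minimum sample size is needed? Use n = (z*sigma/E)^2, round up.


z*sigma/E = 1.645 * 24.14 / 2.82 = 8449/600 ≈ 14.081667
(z*sigma/E)^2 ≈ 198.293336
round up: n = 199

199


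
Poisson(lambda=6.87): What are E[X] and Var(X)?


E[X] = Var(X) = lambda = 6.87

6.87, 6.87


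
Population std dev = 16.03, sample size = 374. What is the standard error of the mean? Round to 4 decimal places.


SE = sigma / sqrt(n)
sqrt(374) ≈ 19.339080
SE = 16.03 / 19.339080 ≈ 0.828892

0.8289


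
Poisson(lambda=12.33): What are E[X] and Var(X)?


E[X] = Var(X) = lambda = 12.33

12.33, 12.33


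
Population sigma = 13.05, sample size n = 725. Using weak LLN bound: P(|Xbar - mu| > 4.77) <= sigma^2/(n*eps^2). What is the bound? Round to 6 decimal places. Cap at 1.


bound = min(1, sigma^2/(n*eps^2))
sigma^2 = 13.05^2 = 170.3025
n*eps^2 = 725 * 4.77^2 = 725 * 22.7529 = 16495.8525
sigma^2/(n*eps^2) = 170.3025 / 16495.8525 = 29/2809 ≈ 0.01032396

0.010324


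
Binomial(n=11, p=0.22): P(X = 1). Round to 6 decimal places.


P = C(n,k) * p^k * (1-p)^(n-k)
C(11,1) = 11
p^k = 0.22^1 = 0.22
(1-p)^(n-k) = 0.78^10 ≈ 0.08335776
P = 11 * 0.22 * 0.08335776 ≈ 0.201726

0.201726


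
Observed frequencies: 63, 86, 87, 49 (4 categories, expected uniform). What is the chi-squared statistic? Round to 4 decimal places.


chi2 = sum((O-E)^2/E), E = total/4
total = 285, E = 285/4 = 71.25
(63 - 71.25)^2 / 71.25 = 68.0625 / 71.25 = 363/380 ≈ 0.955263
(86 - 71.25)^2 / 71.25 = 217.5625 / 71.25 = 3481/1140 ≈ 3.053509
(87 - 71.25)^2 / 71.25 = 248.0625 / 71.25 = 1323/380 ≈ 3.481579
(49 - 71.25)^2 / 71.25 = 495.0625 / 71.25 = 7921/1140 ≈ 6.948246
chi2 = 823/57 ≈ 14.438596

14.4386


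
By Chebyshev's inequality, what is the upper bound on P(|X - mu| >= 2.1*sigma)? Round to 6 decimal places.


P <= 1/k^2
k^2 = 2.1^2 = 4.41
1/k^2 = 1 / 4.41 = 100/441 ≈ 0.22675737

0.226757


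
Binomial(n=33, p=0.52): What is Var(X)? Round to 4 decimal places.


Var = n*p*(1-p) = 33 * 0.52 * 0.48 = 8.2368

8.2368


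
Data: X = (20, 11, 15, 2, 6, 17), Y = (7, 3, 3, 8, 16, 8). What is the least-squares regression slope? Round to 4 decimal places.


b = sum((xi-xbar)(yi-ybar)) / sum((xi-xbar)^2)
n = 6, xbar = 71/6 ≈ 11.833333, ybar = 45/6 = 7.5
Sxy = sum((xi-xbar)(yi-ybar)) = -66.5
Sxx = sum((xi-xbar)^2) = 1409/6 ≈ 234.833333
b = Sxy / Sxx = -399/1409 ≈ -0.283180

-0.2832


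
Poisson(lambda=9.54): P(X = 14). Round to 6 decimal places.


P = e^(-lam) * lam^k / k!
e^(-9.54) ≈ 0.00007191685
lam^k = 9.54^14 ≈ 51722230556394.293552
k! = 14! = 87178291200
P = 0.00007191685 * 51722230556394.293552 / 87178291200 ≈ 0.042668

0.042668


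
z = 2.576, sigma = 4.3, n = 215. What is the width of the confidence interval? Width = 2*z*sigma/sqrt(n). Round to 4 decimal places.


width = 2*z*sigma/sqrt(n)
2*z*sigma = 2 * 2.576 * 4.3 = 22.1536
sqrt(215) ≈ 14.662878
width = 22.1536 / 14.662878 ≈ 1.510863

1.5109


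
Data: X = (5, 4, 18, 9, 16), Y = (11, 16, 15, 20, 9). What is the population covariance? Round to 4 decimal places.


Cov = (1/n)*sum((xi-xbar)(yi-ybar))
n = 5, xbar = 52/5 = 10.4, ybar = 71/5 = 14.2
sum((xi-xbar)(yi-ybar)) = -25.4
Cov = -25.4 / 5 = -5.08

-5.0800


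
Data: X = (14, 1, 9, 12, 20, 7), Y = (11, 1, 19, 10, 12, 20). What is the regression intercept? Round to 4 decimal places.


a = ybar - b*xbar, where b = sum((xi-xbar)(yi-ybar)) / sum((xi-xbar)^2)
n = 6, xbar = 63/6 = 10.5, ybar = 73/6 ≈ 12.166667
Sxy = sum((xi-xbar)(yi-ybar)) = 59.5
Sxx = sum((xi-xbar)^2) = 209.5
b = Sxy / Sxx = 119/419 ≈ 0.284010
a = 12.166667 - 0.284010 * 10.5 = 11545/1257 ≈ 9.184566

9.1846


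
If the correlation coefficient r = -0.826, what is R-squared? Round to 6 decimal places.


R^2 = r^2 = (-0.826)^2 = 0.682276

0.682276


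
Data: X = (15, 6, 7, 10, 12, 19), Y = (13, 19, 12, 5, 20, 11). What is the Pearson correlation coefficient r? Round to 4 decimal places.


r = sum((xi-xbar)(yi-ybar)) / sqrt(sum((xi-xbar)^2) * sum((yi-ybar)^2))
n = 6, xbar = 69/6 = 11.5, ybar = 80/6 = 40/3 ≈ 13.333333
Sxy = sum((xi-xbar)(yi-ybar)) = -28
Sxx = sum((xi-xbar)^2) = 121.5
Syy = sum((yi-ybar)^2) = 460/3 ≈ 153.333333
sqrt(Sxx*Syy) ≈ 136.491758
r = Sxy / sqrt(Sxx*Syy) = -28 / 136.491758 ≈ -0.205141

-0.2051


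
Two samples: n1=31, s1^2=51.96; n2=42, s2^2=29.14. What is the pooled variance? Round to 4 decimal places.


sp^2 = ((n1-1)*s1^2 + (n2-1)*s2^2)/(n1+n2-2)
(n1-1)*s1^2 = 30 * 51.96 = 1558.8
(n2-1)*s2^2 = 41 * 29.14 = 1194.74
numerator = 1558.8 + 1194.74 = 2753.54
n1+n2-2 = 71
sp^2 = 2753.54 / 71 = 137677/3550 ≈ 38.782254

38.7823


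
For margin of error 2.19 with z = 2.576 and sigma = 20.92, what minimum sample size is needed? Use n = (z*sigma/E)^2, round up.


z*sigma/E = 2.576 * 20.92 / 2.19 ≈ 24.607269
(z*sigma/E)^2 ≈ 605.517708
round up: n = 606

606


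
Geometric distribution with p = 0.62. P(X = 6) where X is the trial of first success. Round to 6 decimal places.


P = (1-p)^(k-1) * p
(1-p)^(k-1) = 0.38^5 ≈ 0.007923517
P = 0.007923517 * 0.62 ≈ 0.004912580

0.004913


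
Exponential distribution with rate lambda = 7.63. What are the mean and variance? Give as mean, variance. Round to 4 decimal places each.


mean = 1/lam, var = 1/lam^2
mean = 1 / 7.63 = 100/763 ≈ 0.131062
lam^2 = 7.63^2 = 58.2169
var = 1 / 58.2169 ≈ 0.017177

0.1311, 0.0172


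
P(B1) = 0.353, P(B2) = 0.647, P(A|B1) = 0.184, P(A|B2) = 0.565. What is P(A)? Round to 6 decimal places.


P(A) = P(A|B1)*P(B1) + P(A|B2)*P(B2)
P(A|B1)*P(B1) = 0.184 * 0.353 = 0.064952
P(A|B2)*P(B2) = 0.565 * 0.647 = 0.365555
P(A) = 0.064952 + 0.365555 = 0.430507

0.430507


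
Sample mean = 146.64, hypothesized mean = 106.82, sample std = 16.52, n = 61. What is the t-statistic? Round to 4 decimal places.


t = (xbar - mu0) / (s/sqrt(n))
xbar - mu0 = 146.64 - 106.82 = 39.82
sqrt(61) ≈ 7.81024968
s/sqrt(n) = 16.52 / 7.81024968 ≈ 2.11516926
t = 39.82 / 2.11516926 ≈ 18.825917

18.8259


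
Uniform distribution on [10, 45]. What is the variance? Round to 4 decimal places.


Var = (b-a)^2 / 12
(b-a)^2 = (45 - 10)^2 = 1225
Var = 1225/12 ≈ 102.083333

102.0833


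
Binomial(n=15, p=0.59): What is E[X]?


E[X] = n*p = 15 * 0.59 = 8.85

8.85


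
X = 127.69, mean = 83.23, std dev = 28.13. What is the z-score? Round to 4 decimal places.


z = (X - mu) / sigma
X - mu = 127.69 - 83.23 = 44.46
z = 44.46 / 28.13 = 4446/2813 ≈ 1.580519

1.5805


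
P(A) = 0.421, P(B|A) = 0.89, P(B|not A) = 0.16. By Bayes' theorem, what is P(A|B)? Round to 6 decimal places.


P(A|B) = P(B|A)*P(A) / P(B), P(B) = P(B|A)*P(A) + P(B|not A)*P(not A)
P(B|A)*P(A) = 0.89 * 0.421 = 0.37469
P(B|not A)*P(not A) = 0.16 * 0.579 = 0.09264
P(B) = 0.37469 + 0.09264 = 0.46733
P(A|B) = 0.37469 / 0.46733 ≈ 0.80176749

0.801767


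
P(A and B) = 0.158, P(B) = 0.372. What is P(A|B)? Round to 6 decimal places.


P(A|B) = P(A and B) / P(B) = 0.158 / 0.372 = 79/186 ≈ 0.42473118

0.424731


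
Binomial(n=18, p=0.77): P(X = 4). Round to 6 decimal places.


P = C(n,k) * p^k * (1-p)^(n-k)
C(18,4) = 3060
p^k = 0.77^4 ≈ 0.3515304
(1-p)^(n-k) = 0.23^14 ≈ 0.000000001159284
P = 3060 * 0.3515304 * 0.000000001159284 ≈ 0.000001

0.000001


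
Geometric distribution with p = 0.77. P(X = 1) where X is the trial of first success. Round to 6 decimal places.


P = (1-p)^(k-1) * p
(1-p)^(k-1) = 0.23^0 = 1
P = 1 * 0.77 = 0.77

0.770000


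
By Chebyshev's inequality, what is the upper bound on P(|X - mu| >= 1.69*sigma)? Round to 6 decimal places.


P <= 1/k^2
k^2 = 1.69^2 = 2.8561
1/k^2 = 1 / 2.8561 ≈ 0.35012780

0.350128


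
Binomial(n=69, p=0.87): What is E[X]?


E[X] = n*p = 69 * 0.87 = 60.03

60.03


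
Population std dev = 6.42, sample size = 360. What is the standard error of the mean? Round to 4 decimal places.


SE = sigma / sqrt(n)
sqrt(360) ≈ 18.973666
SE = 6.42 / 18.973666 ≈ 0.338364

0.3384


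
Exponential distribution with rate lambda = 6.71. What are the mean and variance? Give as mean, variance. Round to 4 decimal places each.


mean = 1/lam, var = 1/lam^2
mean = 1 / 6.71 = 100/671 ≈ 0.149031
lam^2 = 6.71^2 = 45.0241
var = 1 / 45.0241 ≈ 0.022210

0.1490, 0.0222


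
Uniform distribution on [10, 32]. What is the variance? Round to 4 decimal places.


Var = (b-a)^2 / 12
(b-a)^2 = (32 - 10)^2 = 484
Var = 484/12 ≈ 40.333333

40.3333


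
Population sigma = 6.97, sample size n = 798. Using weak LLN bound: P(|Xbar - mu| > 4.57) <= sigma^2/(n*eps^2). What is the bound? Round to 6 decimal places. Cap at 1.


bound = min(1, sigma^2/(n*eps^2))
sigma^2 = 6.97^2 = 48.5809
n*eps^2 = 798 * 4.57^2 = 798 * 20.8849 = 16666.1502
sigma^2/(n*eps^2) = 48.5809 / 16666.1502 ≈ 0.00291494

0.002915


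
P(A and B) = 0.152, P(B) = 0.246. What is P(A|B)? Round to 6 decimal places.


P(A|B) = P(A and B) / P(B) = 0.152 / 0.246 = 76/123 ≈ 0.61788618

0.617886


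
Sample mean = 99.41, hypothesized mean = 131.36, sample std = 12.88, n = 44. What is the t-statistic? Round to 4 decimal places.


t = (xbar - mu0) / (s/sqrt(n))
xbar - mu0 = 99.41 - 131.36 = -31.95
sqrt(44) ≈ 6.63324958
s/sqrt(n) = 12.88 / 6.63324958 ≈ 1.94173306
t = -31.95 / 1.94173306 ≈ -16.454373

-16.4544


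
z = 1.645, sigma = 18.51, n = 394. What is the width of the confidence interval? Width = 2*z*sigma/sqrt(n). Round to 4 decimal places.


width = 2*z*sigma/sqrt(n)
2*z*sigma = 2 * 1.645 * 18.51 = 60.8979
sqrt(394) ≈ 19.849433
width = 60.8979 / 19.849433 ≈ 3.067992

3.0680


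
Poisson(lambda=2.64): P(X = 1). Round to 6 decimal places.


P = e^(-lam) * lam^k / k!
e^(-2.64) ≈ 0.07136127
lam^k = 2.64^1 = 2.64
k! = 1! = 1
P = 0.07136127 * 2.64 / 1 ≈ 0.188394

0.188394


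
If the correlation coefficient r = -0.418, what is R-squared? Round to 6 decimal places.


R^2 = r^2 = (-0.418)^2 = 0.174724

0.174724


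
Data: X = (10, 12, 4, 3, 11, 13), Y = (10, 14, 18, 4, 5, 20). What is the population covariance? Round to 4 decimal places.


Cov = (1/n)*sum((xi-xbar)(yi-ybar))
n = 6, xbar = 53/6 ≈ 8.833333, ybar = 71/6 ≈ 11.833333
sum((xi-xbar)(yi-ybar)) = 239/6 ≈ 39.833333
Cov = 39.833333 / 6 = 239/36 ≈ 6.638889

6.6389


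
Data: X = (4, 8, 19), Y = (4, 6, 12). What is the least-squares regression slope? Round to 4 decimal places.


b = sum((xi-xbar)(yi-ybar)) / sum((xi-xbar)^2)
n = 3, xbar = 31/3 ≈ 10.333333, ybar = 22/3 ≈ 7.333333
Sxy = sum((xi-xbar)(yi-ybar)) = 194/3 ≈ 64.666667
Sxx = sum((xi-xbar)^2) = 362/3 ≈ 120.666667
b = Sxy / Sxx = 97/181 ≈ 0.535912

0.5359


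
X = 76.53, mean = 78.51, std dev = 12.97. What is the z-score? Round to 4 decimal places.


z = (X - mu) / sigma
X - mu = 76.53 - 78.51 = -1.98
z = -1.98 / 12.97 = -198/1297 ≈ -0.152660

-0.1527


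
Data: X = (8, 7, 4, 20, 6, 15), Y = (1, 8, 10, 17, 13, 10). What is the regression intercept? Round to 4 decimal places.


a = ybar - b*xbar, where b = sum((xi-xbar)(yi-ybar)) / sum((xi-xbar)^2)
n = 6, xbar = 60/6 = 10, ybar = 59/6 ≈ 9.833333
Sxy = sum((xi-xbar)(yi-ybar)) = 82
Sxx = sum((xi-xbar)^2) = 190
b = Sxy / Sxx = 41/95 ≈ 0.431579
a = 9.833333 - 0.431579 * 10 = 629/114 ≈ 5.517544

5.5175


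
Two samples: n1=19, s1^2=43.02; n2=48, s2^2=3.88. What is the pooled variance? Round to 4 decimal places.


sp^2 = ((n1-1)*s1^2 + (n2-1)*s2^2)/(n1+n2-2)
(n1-1)*s1^2 = 18 * 43.02 = 774.36
(n2-1)*s2^2 = 47 * 3.88 = 182.36
numerator = 774.36 + 182.36 = 956.72
n1+n2-2 = 65
sp^2 = 956.72 / 65 = 23918/1625 ≈ 14.718769

14.7188


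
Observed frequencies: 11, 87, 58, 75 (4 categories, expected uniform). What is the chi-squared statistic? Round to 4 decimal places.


chi2 = sum((O-E)^2/E), E = total/4
total = 231, E = 231/4 = 57.75
(11 - 57.75)^2 / 57.75 = 2185.5625 / 57.75 = 3179/84 ≈ 37.845238
(87 - 57.75)^2 / 57.75 = 855.5625 / 57.75 = 4563/308 ≈ 14.814935
(58 - 57.75)^2 / 57.75 = 0.0625 / 57.75 = 1/924 ≈ 0.001082
(75 - 57.75)^2 / 57.75 = 297.5625 / 57.75 = 1587/308 ≈ 5.152597
chi2 = 13355/231 ≈ 57.813853

57.8139


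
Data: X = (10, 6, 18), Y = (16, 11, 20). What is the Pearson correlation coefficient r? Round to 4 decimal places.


r = sum((xi-xbar)(yi-ybar)) / sqrt(sum((xi-xbar)^2) * sum((yi-ybar)^2))
n = 3, xbar = 34/3 ≈ 11.333333, ybar = 47/3 ≈ 15.666667
Sxy = sum((xi-xbar)(yi-ybar)) = 160/3 ≈ 53.333333
Sxx = sum((xi-xbar)^2) = 224/3 ≈ 74.666667
Syy = sum((yi-ybar)^2) = 122/3 ≈ 40.666667
sqrt(Sxx*Syy) ≈ 55.103942
r = Sxy / sqrt(Sxx*Syy) = 53.333333 / 55.103942 ≈ 0.967868

0.9679


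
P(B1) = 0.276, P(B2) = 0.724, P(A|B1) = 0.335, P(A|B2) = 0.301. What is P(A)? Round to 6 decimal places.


P(A) = P(A|B1)*P(B1) + P(A|B2)*P(B2)
P(A|B1)*P(B1) = 0.335 * 0.276 = 0.09246
P(A|B2)*P(B2) = 0.301 * 0.724 = 0.217924
P(A) = 0.09246 + 0.217924 = 0.310384

0.310384


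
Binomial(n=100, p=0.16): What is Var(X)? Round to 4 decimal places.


Var = n*p*(1-p) = 100 * 0.16 * 0.84 = 13.44

13.4400


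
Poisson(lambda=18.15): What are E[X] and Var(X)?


E[X] = Var(X) = lambda = 18.15

18.15, 18.15


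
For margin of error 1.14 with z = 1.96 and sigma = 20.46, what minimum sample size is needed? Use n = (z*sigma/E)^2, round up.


z*sigma/E = 1.96 * 20.46 / 1.14 = 16709/475 ≈ 35.176842
(z*sigma/E)^2 ≈ 1237.410220
round up: n = 1238

1238


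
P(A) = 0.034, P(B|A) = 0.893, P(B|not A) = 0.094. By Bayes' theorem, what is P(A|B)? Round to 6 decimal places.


P(A|B) = P(B|A)*P(A) / P(B), P(B) = P(B|A)*P(A) + P(B|not A)*P(not A)
P(B|A)*P(A) = 0.893 * 0.034 = 0.030362
P(B|not A)*P(not A) = 0.094 * 0.966 = 0.090804
P(B) = 0.030362 + 0.090804 = 0.121166
P(A|B) = 0.030362 / 0.121166 = 323/1289 ≈ 0.25058185

0.250582


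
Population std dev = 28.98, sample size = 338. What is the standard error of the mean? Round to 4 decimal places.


SE = sigma / sqrt(n)
sqrt(338) ≈ 18.384776
SE = 28.98 / 18.384776 ≈ 1.576304

1.5763


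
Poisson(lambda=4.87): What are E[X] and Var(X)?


E[X] = Var(X) = lambda = 4.87

4.87, 4.87


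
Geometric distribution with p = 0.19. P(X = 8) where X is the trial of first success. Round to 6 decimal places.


P = (1-p)^(k-1) * p
(1-p)^(k-1) = 0.81^7 ≈ 0.2287679
P = 0.2287679 * 0.19 ≈ 0.04346591

0.043466


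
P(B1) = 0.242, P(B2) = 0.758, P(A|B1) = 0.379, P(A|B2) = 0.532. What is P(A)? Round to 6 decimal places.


P(A) = P(A|B1)*P(B1) + P(A|B2)*P(B2)
P(A|B1)*P(B1) = 0.379 * 0.242 = 0.091718
P(A|B2)*P(B2) = 0.532 * 0.758 = 0.403256
P(A) = 0.091718 + 0.403256 = 0.494974

0.494974


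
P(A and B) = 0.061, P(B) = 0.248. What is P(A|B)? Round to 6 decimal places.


P(A|B) = P(A and B) / P(B) = 0.061 / 0.248 = 61/248 ≈ 0.24596774

0.245968


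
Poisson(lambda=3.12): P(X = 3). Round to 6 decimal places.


P = e^(-lam) * lam^k / k!
e^(-3.12) ≈ 0.04415717
lam^k = 3.12^3 = 30.371328
k! = 3! = 6
P = 0.04415717 * 30.371328 / 6 ≈ 0.223519

0.223519


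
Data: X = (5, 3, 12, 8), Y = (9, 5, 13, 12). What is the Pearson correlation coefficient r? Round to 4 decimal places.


r = sum((xi-xbar)(yi-ybar)) / sqrt(sum((xi-xbar)^2) * sum((yi-ybar)^2))
n = 4, xbar = 28/4 = 7, ybar = 39/4 = 9.75
Sxy = sum((xi-xbar)(yi-ybar)) = 39
Sxx = sum((xi-xbar)^2) = 46
Syy = sum((yi-ybar)^2) = 38.75
sqrt(Sxx*Syy) ≈ 42.219664
r = Sxy / sqrt(Sxx*Syy) = 39 / 42.219664 ≈ 0.923740

0.9237


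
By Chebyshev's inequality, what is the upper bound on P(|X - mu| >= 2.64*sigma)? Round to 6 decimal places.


P <= 1/k^2
k^2 = 2.64^2 = 6.9696
1/k^2 = 1 / 6.9696 = 625/4356 ≈ 0.14348026

0.143480


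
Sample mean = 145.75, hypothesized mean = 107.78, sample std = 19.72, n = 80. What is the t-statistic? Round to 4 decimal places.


t = (xbar - mu0) / (s/sqrt(n))
xbar - mu0 = 145.75 - 107.78 = 37.97
sqrt(80) ≈ 8.94427191
s/sqrt(n) = 19.72 / 8.94427191 ≈ 2.20476303
t = 37.97 / 2.20476303 ≈ 17.221805

17.2218


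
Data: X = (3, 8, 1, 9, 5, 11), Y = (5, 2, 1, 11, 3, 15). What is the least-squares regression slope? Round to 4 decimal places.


b = sum((xi-xbar)(yi-ybar)) / sum((xi-xbar)^2)
n = 6, xbar = 37/6 ≈ 6.166667, ybar = 37/6 ≈ 6.166667
Sxy = sum((xi-xbar)(yi-ybar)) = 497/6 ≈ 82.833333
Sxx = sum((xi-xbar)^2) = 437/6 ≈ 72.833333
b = Sxy / Sxx = 497/437 ≈ 1.137300

1.1373


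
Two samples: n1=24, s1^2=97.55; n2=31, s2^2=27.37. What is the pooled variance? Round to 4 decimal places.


sp^2 = ((n1-1)*s1^2 + (n2-1)*s2^2)/(n1+n2-2)
(n1-1)*s1^2 = 23 * 97.55 = 2243.65
(n2-1)*s2^2 = 30 * 27.37 = 821.1
numerator = 2243.65 + 821.1 = 3064.75
n1+n2-2 = 53
sp^2 = 3064.75 / 53 = 12259/212 ≈ 57.825472

57.8255


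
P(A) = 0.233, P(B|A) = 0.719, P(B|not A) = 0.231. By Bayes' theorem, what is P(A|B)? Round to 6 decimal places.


P(A|B) = P(B|A)*P(A) / P(B), P(B) = P(B|A)*P(A) + P(B|not A)*P(not A)
P(B|A)*P(A) = 0.719 * 0.233 = 0.167527
P(B|not A)*P(not A) = 0.231 * 0.767 = 0.177177
P(B) = 0.167527 + 0.177177 = 0.344704
P(A|B) = 0.167527 / 0.344704 ≈ 0.48600248

0.486002


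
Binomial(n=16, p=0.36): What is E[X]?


E[X] = n*p = 16 * 0.36 = 5.76

5.76


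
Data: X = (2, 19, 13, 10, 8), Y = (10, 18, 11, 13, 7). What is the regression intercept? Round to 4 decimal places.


a = ybar - b*xbar, where b = sum((xi-xbar)(yi-ybar)) / sum((xi-xbar)^2)
n = 5, xbar = 52/5 = 10.4, ybar = 59/5 = 11.8
Sxy = sum((xi-xbar)(yi-ybar)) = 77.4
Sxx = sum((xi-xbar)^2) = 157.2
b = Sxy / Sxx = 129/262 ≈ 0.492366
a = 11.8 - 0.492366 * 10.4 = 875/131 ≈ 6.679389

6.6794


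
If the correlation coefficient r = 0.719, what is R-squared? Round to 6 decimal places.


R^2 = r^2 = (0.719)^2 = 0.516961

0.516961


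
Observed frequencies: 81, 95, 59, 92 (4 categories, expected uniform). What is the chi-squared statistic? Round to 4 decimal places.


chi2 = sum((O-E)^2/E), E = total/4
total = 327, E = 327/4 = 81.75
(81 - 81.75)^2 / 81.75 = 0.5625 / 81.75 = 3/436 ≈ 0.006881
(95 - 81.75)^2 / 81.75 = 175.5625 / 81.75 = 2809/1308 ≈ 2.147554
(59 - 81.75)^2 / 81.75 = 517.5625 / 81.75 = 8281/1308 ≈ 6.331040
(92 - 81.75)^2 / 81.75 = 105.0625 / 81.75 = 1681/1308 ≈ 1.285168
chi2 = 1065/109 ≈ 9.770642

9.7706


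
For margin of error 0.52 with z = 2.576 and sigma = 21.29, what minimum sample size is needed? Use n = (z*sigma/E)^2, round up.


z*sigma/E = 2.576 * 21.29 / 0.52 = 342769/3250 ≈ 105.467385
(z*sigma/E)^2 ≈ 11123.369218
round up: n = 11124

11124
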